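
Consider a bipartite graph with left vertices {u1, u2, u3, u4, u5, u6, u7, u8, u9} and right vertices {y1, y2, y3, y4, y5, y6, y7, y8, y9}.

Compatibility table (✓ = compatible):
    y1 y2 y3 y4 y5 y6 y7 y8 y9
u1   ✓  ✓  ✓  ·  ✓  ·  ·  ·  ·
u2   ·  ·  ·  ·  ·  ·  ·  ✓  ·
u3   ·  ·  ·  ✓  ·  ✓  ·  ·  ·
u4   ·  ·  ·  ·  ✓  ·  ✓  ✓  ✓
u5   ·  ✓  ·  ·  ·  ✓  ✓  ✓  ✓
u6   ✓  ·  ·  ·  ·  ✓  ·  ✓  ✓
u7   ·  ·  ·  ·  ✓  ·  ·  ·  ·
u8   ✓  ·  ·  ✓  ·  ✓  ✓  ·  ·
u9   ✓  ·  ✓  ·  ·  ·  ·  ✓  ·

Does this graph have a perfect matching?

One maximum matching: u1-y1, u2-y8, u3-y4, u4-y9, u5-y2, u6-y6, u7-y5, u8-y7, u9-y3.
Every left vertex is matched, so this is a perfect matching.

Yes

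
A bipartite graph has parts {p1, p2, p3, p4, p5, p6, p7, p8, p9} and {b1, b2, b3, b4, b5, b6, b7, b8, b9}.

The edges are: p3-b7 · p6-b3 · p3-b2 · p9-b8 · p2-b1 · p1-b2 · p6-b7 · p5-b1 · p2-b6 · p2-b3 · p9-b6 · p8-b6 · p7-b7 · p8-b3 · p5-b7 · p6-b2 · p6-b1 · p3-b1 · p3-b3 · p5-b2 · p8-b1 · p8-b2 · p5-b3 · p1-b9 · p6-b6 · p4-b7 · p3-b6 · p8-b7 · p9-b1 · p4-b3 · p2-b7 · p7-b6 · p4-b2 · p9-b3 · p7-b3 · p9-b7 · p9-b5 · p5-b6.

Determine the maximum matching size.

One maximum matching: p1–b9, p2–b3, p3–b6, p4–b2, p5–b1, p6–b7, p9–b5.
The set {p2, p3, p4, p5, p6, p7, p8} has only 5 neighbours ({b1, b2, b3, b6, b7}), so by Hall's theorem at most 7 of the 9 left vertices can be matched.

7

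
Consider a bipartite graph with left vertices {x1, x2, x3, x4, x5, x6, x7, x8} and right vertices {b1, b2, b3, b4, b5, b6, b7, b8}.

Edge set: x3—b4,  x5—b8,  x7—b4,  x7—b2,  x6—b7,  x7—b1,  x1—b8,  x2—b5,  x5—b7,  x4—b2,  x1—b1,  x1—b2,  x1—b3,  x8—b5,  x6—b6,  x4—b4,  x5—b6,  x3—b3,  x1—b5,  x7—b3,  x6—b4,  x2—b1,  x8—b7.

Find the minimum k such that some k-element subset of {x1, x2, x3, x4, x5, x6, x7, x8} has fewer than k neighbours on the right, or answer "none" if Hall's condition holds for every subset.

none

A matching saturating every left vertex exists, for instance x1→b8, x2→b1, x3→b4, x4→b2, x5→b6, x6→b7, x7→b3, x8→b5.
By Hall's marriage theorem, this means |N(S)| ≥ |S| for every subset S, so no violating subset exists.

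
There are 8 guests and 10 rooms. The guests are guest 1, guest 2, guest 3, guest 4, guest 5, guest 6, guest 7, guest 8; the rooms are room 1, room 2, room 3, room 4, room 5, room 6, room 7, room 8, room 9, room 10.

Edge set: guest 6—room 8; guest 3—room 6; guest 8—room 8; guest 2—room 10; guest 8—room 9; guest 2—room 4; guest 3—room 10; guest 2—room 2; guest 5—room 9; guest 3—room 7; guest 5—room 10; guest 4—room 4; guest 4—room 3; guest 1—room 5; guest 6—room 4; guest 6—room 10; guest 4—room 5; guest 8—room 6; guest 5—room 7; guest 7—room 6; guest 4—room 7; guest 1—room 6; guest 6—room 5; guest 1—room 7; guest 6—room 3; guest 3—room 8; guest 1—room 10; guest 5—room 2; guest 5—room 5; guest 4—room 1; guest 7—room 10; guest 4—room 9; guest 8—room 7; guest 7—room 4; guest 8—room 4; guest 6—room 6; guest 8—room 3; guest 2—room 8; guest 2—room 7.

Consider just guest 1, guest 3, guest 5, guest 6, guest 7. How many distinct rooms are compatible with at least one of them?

9

The union of neighbours of {guest 1, guest 3, guest 5, guest 6, guest 7} is {room 2, room 3, room 4, room 5, room 6, room 7, room 8, room 9, room 10}, which has 9 elements.
Since |N(S)| = 9 ≥ |S| = 5, Hall's condition holds for this subset.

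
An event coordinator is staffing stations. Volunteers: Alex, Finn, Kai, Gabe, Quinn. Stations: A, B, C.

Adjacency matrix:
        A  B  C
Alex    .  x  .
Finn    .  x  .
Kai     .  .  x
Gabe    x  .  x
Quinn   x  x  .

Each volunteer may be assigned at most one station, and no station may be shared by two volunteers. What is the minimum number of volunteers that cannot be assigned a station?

2

For example, pair Alex→B, Kai→C, Gabe→A.
The set {Alex, Finn, Kai, Gabe, Quinn} has only 3 neighbours ({A, B, C}), so by Hall's theorem at most 3 of the 5 volunteers can be matched.
That matches 3 of the 5, leaving 2 unmatched; no matching can do better.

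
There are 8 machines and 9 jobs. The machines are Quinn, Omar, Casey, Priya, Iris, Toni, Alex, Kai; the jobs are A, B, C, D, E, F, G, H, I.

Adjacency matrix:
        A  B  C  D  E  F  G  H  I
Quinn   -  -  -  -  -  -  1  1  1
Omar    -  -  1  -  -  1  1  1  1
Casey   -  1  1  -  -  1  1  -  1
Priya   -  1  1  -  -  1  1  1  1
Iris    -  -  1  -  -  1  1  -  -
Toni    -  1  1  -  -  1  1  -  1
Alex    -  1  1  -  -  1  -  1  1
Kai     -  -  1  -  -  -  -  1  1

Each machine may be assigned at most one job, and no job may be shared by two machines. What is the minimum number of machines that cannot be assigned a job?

2

One maximum matching: Quinn→I, Omar→F, Casey→B, Priya→H, Iris→C, Toni→G.
The set {Quinn, Omar, Casey, Priya, Iris, Toni, Alex, Kai} has only 6 neighbours ({B, C, F, G, H, I}), so by Hall's theorem at most 6 of the 8 machines can be matched.
That matches 6 of the 8, leaving 2 unmatched; no matching can do better.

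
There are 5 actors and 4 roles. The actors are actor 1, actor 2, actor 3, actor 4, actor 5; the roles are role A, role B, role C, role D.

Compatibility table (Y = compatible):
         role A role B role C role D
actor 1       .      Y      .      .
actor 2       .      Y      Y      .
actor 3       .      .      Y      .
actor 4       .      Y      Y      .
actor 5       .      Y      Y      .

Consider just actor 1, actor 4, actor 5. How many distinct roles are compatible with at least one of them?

2

The union of neighbours of {actor 1, actor 4, actor 5} is {role B, role C}, which has 2 elements.
Since |N(S)| = 2 < |S| = 3, Hall's condition fails for this subset.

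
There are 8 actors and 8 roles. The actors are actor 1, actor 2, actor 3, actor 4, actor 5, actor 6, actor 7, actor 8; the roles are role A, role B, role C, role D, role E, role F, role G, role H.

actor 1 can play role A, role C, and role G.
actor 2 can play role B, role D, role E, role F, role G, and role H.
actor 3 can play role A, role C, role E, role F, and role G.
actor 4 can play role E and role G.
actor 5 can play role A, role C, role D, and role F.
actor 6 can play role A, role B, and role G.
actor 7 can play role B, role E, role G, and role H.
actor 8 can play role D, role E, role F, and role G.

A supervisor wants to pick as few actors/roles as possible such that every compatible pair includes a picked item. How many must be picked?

8

A maximum matching has 8 edges (e.g. actor 1–role A, actor 2–role F, actor 3–role C, actor 4–role E, actor 5–role D, actor 6–role B, actor 7–role H, actor 8–role G).
By König's theorem the minimum vertex cover has the same size. One such cover is {actor 1, actor 2, actor 3, actor 4, actor 5, actor 6, actor 7, actor 8}.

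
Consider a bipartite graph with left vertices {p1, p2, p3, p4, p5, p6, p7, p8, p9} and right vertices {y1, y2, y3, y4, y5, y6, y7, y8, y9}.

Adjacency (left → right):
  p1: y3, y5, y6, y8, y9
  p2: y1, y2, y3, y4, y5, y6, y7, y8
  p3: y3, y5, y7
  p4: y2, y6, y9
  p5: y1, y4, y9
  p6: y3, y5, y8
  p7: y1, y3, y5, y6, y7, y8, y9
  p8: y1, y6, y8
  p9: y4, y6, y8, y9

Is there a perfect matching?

Yes

One maximum matching: p1-y5, p2-y6, p3-y7, p4-y2, p5-y4, p6-y3, p7-y9, p8-y1, p9-y8.
All 9 left vertices are covered.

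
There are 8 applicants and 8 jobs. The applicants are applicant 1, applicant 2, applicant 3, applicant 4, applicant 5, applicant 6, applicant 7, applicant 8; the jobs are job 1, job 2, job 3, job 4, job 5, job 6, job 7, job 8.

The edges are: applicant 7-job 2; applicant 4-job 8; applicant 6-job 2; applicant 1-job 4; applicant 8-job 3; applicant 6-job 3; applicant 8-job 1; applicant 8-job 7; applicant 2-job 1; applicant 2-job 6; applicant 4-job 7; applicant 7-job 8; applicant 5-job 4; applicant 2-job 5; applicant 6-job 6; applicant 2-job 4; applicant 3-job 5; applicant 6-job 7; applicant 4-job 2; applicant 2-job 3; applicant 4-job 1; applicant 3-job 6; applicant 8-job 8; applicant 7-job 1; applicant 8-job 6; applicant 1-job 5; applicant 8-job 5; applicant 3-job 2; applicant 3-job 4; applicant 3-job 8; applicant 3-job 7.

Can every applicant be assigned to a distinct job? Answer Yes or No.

One maximum matching: applicant 1–job 5, applicant 2–job 3, applicant 3–job 8, applicant 4–job 1, applicant 5–job 4, applicant 6–job 6, applicant 7–job 2, applicant 8–job 7.
Every applicant is matched, so this is a perfect matching.

Yes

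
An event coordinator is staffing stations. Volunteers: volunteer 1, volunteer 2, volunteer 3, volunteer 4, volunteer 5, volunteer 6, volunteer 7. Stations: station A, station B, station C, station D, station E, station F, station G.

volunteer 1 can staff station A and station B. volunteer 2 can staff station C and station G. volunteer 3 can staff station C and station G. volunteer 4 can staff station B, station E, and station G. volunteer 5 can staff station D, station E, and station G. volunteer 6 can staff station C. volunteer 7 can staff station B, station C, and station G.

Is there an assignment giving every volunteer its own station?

No

The set {volunteer 2, volunteer 3, volunteer 6} has only 2 neighbours ({station C, station G}), so by Hall's theorem at most 6 of the 7 volunteers can be matched.
Hence no matching covers every volunteer.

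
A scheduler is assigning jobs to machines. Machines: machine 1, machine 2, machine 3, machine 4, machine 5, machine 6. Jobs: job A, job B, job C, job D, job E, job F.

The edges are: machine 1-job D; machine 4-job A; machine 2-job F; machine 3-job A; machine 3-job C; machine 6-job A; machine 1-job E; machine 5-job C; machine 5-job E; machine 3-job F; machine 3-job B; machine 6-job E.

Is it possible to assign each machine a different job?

For example, pair machine 1-job D, machine 2-job F, machine 3-job B, machine 4-job A, machine 5-job C, machine 6-job E.
All 6 machines are covered.

Yes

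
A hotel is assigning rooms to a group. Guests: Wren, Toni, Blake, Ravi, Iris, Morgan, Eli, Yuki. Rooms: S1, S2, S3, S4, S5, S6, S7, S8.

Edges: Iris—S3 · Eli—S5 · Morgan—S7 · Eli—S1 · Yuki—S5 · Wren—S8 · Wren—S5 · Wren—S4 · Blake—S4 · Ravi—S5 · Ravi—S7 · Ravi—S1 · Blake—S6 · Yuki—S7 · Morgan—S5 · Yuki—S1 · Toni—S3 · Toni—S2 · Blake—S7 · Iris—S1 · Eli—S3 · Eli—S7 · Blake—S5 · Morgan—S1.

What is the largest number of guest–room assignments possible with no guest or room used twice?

7

One maximum matching: Wren→S8, Toni→S2, Blake→S4, Ravi→S5, Iris→S3, Morgan→S1, Eli→S7.
The set {Ravi, Iris, Morgan, Eli, Yuki} has only 4 neighbours ({S1, S3, S5, S7}), so by Hall's theorem at most 7 of the 8 guests can be matched.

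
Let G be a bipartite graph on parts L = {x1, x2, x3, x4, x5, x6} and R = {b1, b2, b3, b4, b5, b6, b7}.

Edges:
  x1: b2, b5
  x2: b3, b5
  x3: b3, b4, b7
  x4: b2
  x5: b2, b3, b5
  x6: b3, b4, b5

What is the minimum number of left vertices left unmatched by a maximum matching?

One maximum matching: x1–b5, x2–b3, x3–b7, x4–b2, x6–b4.
The set {x1, x2, x4, x5} has only 3 neighbours ({b2, b3, b5}), so by Hall's theorem at most 5 of the 6 left vertices can be matched.
That matches 5 of the 6, leaving 1 unmatched; no matching can do better.

1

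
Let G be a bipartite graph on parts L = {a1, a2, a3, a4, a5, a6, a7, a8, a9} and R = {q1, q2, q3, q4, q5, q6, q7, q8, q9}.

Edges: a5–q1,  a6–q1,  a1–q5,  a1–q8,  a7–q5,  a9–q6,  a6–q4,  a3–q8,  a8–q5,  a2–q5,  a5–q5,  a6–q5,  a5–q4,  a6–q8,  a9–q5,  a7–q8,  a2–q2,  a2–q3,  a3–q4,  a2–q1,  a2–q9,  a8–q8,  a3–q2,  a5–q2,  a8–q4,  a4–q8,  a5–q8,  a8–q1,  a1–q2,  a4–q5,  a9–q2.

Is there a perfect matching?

The set {a1, a3, a4, a5, a6, a7, a8} has only 5 neighbours ({q1, q2, q4, q5, q8}), so by Hall's theorem at most 7 of the 9 left vertices can be matched.
Hence no matching covers every left vertex.

No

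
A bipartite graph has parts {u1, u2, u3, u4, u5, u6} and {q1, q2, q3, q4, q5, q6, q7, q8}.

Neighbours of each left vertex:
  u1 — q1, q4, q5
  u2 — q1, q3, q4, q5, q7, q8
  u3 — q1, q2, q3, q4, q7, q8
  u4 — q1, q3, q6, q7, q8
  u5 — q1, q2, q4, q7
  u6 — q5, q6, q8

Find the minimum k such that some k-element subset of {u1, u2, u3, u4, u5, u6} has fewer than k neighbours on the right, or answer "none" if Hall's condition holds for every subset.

A matching saturating every left vertex exists, for instance u1→q5, u2→q7, u3→q4, u4→q6, u5→q2, u6→q8.
By Hall's marriage theorem, this means |N(S)| ≥ |S| for every subset S, so no violating subset exists.

none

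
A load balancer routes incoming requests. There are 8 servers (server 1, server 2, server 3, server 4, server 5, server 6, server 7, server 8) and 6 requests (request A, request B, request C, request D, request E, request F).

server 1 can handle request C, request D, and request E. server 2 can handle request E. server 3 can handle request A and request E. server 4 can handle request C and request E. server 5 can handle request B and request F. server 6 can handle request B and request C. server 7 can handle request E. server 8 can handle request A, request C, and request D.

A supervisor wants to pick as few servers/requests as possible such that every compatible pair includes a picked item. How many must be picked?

6

A maximum matching has 6 edges (e.g. server 1–request D, server 2–request E, server 3–request A, server 4–request C, server 5–request F, server 6–request B).
By König's theorem the minimum vertex cover has the same size. One such cover is {server 5, server 6, request A, request C, request D, request E}.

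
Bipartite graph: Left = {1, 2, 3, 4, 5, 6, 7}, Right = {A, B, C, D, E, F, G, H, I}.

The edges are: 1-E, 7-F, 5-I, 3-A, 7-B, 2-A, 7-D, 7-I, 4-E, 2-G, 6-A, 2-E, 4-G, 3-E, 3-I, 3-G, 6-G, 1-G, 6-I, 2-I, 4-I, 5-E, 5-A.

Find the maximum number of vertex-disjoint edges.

5

A valid assignment of size 5: 1-G, 2-I, 3-A, 4-E, 7-B.
The set {1, 2, 3, 4, 5, 6} has only 4 neighbours ({A, E, G, I}), so by Hall's theorem at most 5 of the 7 left vertices can be matched.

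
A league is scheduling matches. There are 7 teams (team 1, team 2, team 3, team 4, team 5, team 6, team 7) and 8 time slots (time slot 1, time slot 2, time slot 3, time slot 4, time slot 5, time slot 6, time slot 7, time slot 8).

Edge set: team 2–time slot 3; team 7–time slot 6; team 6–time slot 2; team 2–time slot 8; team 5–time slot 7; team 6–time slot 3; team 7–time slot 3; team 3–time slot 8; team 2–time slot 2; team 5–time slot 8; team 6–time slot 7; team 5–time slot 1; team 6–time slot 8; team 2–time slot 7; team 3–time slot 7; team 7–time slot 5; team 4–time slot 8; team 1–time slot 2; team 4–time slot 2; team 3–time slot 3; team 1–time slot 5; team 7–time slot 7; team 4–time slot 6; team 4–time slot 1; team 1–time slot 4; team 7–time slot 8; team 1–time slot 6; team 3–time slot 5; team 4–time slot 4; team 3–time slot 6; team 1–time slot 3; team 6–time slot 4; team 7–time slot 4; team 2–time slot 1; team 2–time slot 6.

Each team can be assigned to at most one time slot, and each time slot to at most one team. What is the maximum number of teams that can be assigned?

One maximum matching: team 1-time slot 5, team 2-time slot 2, team 3-time slot 3, team 4-time slot 4, team 5-time slot 1, team 6-time slot 7, team 7-time slot 8.
All 7 teams are matched, so no larger matching exists.

7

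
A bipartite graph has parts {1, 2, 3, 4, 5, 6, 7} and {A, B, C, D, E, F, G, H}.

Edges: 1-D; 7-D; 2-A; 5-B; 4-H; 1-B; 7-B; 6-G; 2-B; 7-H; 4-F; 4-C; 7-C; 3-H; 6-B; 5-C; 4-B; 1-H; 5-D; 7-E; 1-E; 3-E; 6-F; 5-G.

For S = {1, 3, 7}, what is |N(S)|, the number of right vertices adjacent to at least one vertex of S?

The union of neighbours of {1, 3, 7} is {B, C, D, E, H}, which has 5 elements.
Since |N(S)| = 5 ≥ |S| = 3, Hall's condition holds for this subset.

5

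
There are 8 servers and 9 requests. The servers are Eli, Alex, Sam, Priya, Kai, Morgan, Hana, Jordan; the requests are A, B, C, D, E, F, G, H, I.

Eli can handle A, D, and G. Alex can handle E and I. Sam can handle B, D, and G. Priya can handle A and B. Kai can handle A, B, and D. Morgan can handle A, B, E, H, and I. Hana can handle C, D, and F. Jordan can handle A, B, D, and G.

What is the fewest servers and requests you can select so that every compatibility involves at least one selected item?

{Alex, Morgan, Hana, A, B, D, G} is a vertex cover of size 7: every edge has an endpoint in this set.
No smaller cover exists because Eli–D, Alex–I, Sam–G, Priya–A, Kai–B, Morgan–E, Hana–F is a matching of size 7, and a cover must include an endpoint of each of these disjoint edges (König's theorem).

7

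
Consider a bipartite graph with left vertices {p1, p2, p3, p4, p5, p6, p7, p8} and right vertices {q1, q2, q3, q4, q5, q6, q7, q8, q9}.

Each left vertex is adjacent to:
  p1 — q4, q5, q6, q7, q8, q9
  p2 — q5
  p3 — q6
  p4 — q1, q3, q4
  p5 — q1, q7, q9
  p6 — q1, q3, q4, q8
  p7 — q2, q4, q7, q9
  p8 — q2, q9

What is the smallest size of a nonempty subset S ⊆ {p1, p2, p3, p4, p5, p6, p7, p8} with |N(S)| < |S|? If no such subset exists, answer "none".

none

A matching saturating every left vertex exists, for instance p1→q4, p2→q5, p3→q6, p4→q3, p5→q9, p6→q8, p7→q7, p8→q2.
By Hall's marriage theorem, this means |N(S)| ≥ |S| for every subset S, so no violating subset exists.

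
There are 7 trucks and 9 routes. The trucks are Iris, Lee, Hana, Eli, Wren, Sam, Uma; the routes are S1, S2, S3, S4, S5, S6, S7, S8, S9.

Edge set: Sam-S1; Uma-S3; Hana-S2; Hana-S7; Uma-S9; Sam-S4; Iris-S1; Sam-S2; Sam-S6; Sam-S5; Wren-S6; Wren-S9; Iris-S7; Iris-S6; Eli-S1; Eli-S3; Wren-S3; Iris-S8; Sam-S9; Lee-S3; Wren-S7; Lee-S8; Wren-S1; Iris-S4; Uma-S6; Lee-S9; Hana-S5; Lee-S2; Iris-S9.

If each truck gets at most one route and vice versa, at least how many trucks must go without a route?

0

For example, pair Iris–S9, Lee–S8, Hana–S2, Eli–S3, Wren–S7, Sam–S4, Uma–S6.
All 7 trucks are matched, so no larger matching exists.
That matches 7 of the 7, leaving 0 unmatched; no matching can do better.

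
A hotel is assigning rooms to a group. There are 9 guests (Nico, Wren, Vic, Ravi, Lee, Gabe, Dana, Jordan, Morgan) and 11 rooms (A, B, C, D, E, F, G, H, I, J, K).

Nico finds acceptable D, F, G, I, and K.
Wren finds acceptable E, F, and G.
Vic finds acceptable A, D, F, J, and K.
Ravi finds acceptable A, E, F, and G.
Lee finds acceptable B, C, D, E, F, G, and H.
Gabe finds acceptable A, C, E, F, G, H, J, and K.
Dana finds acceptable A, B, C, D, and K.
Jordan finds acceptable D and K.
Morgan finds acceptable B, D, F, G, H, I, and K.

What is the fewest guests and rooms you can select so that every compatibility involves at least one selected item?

{Nico, Wren, Vic, Ravi, Lee, Gabe, Dana, Jordan, Morgan} is a vertex cover of size 9: every edge has an endpoint in this set.
No smaller cover exists because Nico–I, Wren–F, Vic–K, Ravi–E, Lee–H, Gabe–J, Dana–A, Jordan–D, Morgan–G is a matching of size 9, and a cover must include an endpoint of each of these disjoint edges (König's theorem).

9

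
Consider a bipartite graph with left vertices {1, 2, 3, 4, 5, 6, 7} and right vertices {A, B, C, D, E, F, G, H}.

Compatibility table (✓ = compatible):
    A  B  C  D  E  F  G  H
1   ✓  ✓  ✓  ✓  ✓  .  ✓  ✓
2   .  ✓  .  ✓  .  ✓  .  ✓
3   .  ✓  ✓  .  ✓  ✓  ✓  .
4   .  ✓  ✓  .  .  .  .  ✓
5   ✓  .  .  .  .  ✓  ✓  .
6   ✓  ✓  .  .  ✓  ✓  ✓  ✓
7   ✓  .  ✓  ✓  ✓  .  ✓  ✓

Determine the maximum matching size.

7

For example, pair 1–E, 2–D, 3–B, 4–C, 5–F, 6–A, 7–G.
All 7 left vertices are matched, so no larger matching exists.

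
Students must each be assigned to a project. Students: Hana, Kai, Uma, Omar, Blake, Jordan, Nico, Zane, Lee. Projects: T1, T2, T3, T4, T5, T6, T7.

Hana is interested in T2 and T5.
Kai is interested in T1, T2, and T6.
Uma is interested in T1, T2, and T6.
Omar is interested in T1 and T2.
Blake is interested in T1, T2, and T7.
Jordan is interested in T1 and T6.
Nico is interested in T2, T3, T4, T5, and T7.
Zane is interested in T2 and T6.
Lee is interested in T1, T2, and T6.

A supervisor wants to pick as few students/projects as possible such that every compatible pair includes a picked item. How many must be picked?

6

The 6 edges Hana–T5, Kai–T1, Uma–T6, Omar–T2, Blake–T7, Nico–T4 form a matching, so any vertex cover needs at least 6 vertices (one per matched edge).
Conversely {Hana, Blake, Nico, T1, T2, T6} meets every edge and has exactly 6 vertices, so 6 is optimal.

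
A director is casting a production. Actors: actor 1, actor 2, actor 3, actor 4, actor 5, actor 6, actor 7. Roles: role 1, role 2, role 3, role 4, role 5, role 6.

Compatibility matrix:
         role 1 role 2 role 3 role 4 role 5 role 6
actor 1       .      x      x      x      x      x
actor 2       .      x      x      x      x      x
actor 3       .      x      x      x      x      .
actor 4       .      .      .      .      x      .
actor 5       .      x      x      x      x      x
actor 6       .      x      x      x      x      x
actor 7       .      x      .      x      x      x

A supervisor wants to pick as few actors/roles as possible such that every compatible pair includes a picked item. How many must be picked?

{role 2, role 3, role 4, role 5, role 6} is a vertex cover of size 5: every edge has an endpoint in this set.
No smaller cover exists because actor 1–role 2, actor 2–role 6, actor 3–role 4, actor 4–role 5, actor 5–role 3 is a matching of size 5, and a cover must include an endpoint of each of these disjoint edges (König's theorem).

5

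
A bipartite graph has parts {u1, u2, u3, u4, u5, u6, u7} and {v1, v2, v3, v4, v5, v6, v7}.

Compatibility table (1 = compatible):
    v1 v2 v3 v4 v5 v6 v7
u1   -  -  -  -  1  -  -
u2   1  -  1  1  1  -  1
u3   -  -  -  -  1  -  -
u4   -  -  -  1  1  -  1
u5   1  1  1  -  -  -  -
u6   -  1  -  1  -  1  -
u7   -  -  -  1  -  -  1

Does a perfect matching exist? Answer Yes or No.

No

The set {u1, u3} has only 1 neighbour ({v5}), so by Hall's theorem at most 6 of the 7 left vertices can be matched.
Hence no matching covers every left vertex.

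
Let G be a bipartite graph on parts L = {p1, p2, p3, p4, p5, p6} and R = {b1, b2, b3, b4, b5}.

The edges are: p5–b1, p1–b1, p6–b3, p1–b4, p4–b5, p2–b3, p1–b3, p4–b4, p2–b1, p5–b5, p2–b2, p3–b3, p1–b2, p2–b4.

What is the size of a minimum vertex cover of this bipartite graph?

5

The 5 edges p1–b1, p2–b2, p3–b3, p4–b4, p5–b5 form a matching, so any vertex cover needs at least 5 vertices (one per matched edge).
Conversely {p1, p2, p4, p5, b3} meets every edge and has exactly 5 vertices, so 5 is optimal.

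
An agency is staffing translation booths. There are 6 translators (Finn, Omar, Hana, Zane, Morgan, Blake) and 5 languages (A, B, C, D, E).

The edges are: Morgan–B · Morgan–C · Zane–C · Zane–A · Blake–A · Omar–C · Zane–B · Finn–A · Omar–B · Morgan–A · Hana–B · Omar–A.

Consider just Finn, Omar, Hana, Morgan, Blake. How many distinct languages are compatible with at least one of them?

3

The union of neighbours of {Finn, Omar, Hana, Morgan, Blake} is {A, B, C}, which has 3 elements.
Since |N(S)| = 3 < |S| = 5, Hall's condition fails for this subset.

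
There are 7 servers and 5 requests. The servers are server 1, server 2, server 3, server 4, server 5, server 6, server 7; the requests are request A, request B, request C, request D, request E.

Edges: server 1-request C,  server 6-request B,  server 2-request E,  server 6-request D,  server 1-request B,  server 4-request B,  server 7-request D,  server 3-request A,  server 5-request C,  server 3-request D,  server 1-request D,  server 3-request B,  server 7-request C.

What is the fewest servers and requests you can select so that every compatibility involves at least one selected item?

5

A maximum matching has 5 edges (e.g. server 1–request D, server 2–request E, server 3–request A, server 4–request B, server 5–request C).
By König's theorem the minimum vertex cover has the same size. One such cover is {server 2, server 3, request B, request C, request D}.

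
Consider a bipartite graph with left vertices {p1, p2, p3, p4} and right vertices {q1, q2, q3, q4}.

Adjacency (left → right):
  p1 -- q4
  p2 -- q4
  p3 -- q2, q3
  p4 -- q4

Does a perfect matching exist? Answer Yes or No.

The set {p1, p2, p4} has only 1 neighbour ({q4}), so by Hall's theorem at most 2 of the 4 left vertices can be matched.
Hence no matching covers every left vertex.

No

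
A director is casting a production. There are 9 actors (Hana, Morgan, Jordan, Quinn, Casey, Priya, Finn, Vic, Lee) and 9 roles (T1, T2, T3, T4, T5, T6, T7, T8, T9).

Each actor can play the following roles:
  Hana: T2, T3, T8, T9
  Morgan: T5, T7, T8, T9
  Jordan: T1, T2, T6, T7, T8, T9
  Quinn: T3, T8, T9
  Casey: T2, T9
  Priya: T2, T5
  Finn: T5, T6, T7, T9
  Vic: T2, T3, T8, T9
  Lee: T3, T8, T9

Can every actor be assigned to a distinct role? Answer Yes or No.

The set {Hana, Quinn, Casey, Vic, Lee} has only 4 neighbours ({T2, T3, T8, T9}), so by Hall's theorem at most 8 of the 9 actors can be matched.
Hence no matching covers every actor.

No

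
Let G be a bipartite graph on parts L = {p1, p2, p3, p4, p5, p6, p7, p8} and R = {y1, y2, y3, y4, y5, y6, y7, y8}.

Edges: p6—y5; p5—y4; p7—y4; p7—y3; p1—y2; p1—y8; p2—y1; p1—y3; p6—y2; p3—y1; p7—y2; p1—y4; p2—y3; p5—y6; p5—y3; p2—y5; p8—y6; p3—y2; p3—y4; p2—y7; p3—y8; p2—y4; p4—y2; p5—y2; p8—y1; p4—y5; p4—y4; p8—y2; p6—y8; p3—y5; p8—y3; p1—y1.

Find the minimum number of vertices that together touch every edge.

{p1, p2, p3, p4, p5, p6, p7, p8} is a vertex cover of size 8: every edge has an endpoint in this set.
No smaller cover exists because p1–y4, p2–y7, p3–y1, p4–y5, p5–y6, p6–y8, p7–y2, p8–y3 is a matching of size 8, and a cover must include an endpoint of each of these disjoint edges (König's theorem).

8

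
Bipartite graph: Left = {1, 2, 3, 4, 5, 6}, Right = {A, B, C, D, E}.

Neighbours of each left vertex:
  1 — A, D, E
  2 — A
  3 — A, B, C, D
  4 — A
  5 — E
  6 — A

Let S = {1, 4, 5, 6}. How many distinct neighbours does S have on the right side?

3

The union of neighbours of {1, 4, 5, 6} is {A, D, E}, which has 3 elements.
Since |N(S)| = 3 < |S| = 4, Hall's condition fails for this subset.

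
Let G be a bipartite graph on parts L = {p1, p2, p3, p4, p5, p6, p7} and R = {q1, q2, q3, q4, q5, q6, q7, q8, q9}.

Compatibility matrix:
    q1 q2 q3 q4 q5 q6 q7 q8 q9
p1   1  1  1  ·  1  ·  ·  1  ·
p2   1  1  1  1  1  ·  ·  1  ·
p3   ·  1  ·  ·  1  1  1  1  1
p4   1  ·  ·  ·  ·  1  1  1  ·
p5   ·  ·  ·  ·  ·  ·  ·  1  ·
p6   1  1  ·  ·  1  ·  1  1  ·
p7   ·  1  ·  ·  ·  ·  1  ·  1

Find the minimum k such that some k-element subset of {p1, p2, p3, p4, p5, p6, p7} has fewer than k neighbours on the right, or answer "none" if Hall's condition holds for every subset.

none

A matching saturating every left vertex exists, for instance p1→q1, p2→q4, p3→q9, p4→q6, p5→q8, p6→q7, p7→q2.
By Hall's marriage theorem, this means |N(S)| ≥ |S| for every subset S, so no violating subset exists.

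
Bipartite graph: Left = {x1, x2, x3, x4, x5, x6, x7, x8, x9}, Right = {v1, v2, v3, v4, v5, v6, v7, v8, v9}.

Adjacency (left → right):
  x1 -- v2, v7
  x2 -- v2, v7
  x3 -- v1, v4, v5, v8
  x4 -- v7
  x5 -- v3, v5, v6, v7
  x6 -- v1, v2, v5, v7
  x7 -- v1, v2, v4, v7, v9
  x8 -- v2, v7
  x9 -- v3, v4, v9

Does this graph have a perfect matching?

The set {x1, x2, x4, x8} has only 2 neighbours ({v2, v7}), so by Hall's theorem at most 7 of the 9 left vertices can be matched.
Hence no matching covers every left vertex.

No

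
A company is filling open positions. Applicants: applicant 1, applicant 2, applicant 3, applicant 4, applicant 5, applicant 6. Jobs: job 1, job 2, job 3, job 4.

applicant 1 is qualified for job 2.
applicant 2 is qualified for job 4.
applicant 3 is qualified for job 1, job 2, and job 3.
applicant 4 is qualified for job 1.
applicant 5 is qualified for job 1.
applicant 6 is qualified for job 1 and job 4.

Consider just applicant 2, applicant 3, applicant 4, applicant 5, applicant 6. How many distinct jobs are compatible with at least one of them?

The union of neighbours of {applicant 2, applicant 3, applicant 4, applicant 5, applicant 6} is {job 1, job 2, job 3, job 4}, which has 4 elements.
Since |N(S)| = 4 < |S| = 5, Hall's condition fails for this subset.

4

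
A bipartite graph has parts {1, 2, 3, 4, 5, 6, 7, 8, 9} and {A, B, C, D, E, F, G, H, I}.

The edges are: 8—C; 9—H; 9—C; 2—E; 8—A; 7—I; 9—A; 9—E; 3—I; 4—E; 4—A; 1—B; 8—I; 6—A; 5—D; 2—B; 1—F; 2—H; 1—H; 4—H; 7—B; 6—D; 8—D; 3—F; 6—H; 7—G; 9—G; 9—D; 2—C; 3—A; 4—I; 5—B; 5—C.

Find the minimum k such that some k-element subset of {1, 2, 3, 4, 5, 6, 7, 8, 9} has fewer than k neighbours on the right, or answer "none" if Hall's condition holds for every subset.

A matching saturating every left vertex exists, for instance 1→F, 2→E, 3→A, 4→I, 5→D, 6→H, 7→B, 8→C, 9→G.
By Hall's marriage theorem, this means |N(S)| ≥ |S| for every subset S, so no violating subset exists.

none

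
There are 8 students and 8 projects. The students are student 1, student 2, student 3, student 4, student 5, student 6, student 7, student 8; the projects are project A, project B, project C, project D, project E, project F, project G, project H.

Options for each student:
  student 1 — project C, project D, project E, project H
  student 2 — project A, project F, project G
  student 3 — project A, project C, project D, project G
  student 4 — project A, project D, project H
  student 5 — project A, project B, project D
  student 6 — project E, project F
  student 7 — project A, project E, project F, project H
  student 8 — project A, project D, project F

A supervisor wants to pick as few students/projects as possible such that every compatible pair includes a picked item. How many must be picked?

8

A maximum matching has 8 edges (e.g. student 1–project E, student 2–project G, student 3–project C, student 4–project D, student 5–project B, student 6–project F, student 7–project H, student 8–project A).
By König's theorem the minimum vertex cover has the same size. One such cover is {student 1, student 2, student 3, student 4, student 5, student 6, student 7, student 8}.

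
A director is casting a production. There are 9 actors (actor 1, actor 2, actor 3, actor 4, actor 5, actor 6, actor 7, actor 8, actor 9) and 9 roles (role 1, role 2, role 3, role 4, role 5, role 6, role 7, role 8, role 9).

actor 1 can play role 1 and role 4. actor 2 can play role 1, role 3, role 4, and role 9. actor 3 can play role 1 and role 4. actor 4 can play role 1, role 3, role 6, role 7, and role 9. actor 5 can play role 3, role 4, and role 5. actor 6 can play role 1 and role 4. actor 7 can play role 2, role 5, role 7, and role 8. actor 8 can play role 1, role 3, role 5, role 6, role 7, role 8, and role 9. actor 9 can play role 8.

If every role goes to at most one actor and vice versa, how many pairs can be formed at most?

A valid assignment of size 8: actor 1-role 4, actor 2-role 3, actor 3-role 1, actor 4-role 6, actor 5-role 5, actor 7-role 7, actor 8-role 9, actor 9-role 8.
The set {actor 1, actor 3, actor 6} has only 2 neighbours ({role 1, role 4}), so by Hall's theorem at most 8 of the 9 actors can be matched.

8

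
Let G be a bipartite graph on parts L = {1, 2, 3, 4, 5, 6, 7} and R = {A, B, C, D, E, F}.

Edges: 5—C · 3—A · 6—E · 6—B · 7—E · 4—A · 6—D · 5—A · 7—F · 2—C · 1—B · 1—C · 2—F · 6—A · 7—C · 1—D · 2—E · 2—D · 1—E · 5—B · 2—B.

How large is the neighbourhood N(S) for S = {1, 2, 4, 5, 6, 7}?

The union of neighbours of {1, 2, 4, 5, 6, 7} is {A, B, C, D, E, F}, which has 6 elements.
Since |N(S)| = 6 ≥ |S| = 6, Hall's condition holds for this subset.

6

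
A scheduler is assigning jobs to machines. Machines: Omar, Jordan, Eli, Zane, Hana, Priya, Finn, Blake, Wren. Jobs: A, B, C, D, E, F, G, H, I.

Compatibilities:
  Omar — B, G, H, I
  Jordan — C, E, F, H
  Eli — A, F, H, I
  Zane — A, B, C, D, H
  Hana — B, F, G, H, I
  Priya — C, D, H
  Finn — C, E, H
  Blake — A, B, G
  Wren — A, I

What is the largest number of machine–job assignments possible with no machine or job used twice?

9

One maximum matching: Omar-G, Jordan-E, Eli-F, Zane-A, Hana-H, Priya-D, Finn-C, Blake-B, Wren-I.
All 9 machines are matched, so no larger matching exists.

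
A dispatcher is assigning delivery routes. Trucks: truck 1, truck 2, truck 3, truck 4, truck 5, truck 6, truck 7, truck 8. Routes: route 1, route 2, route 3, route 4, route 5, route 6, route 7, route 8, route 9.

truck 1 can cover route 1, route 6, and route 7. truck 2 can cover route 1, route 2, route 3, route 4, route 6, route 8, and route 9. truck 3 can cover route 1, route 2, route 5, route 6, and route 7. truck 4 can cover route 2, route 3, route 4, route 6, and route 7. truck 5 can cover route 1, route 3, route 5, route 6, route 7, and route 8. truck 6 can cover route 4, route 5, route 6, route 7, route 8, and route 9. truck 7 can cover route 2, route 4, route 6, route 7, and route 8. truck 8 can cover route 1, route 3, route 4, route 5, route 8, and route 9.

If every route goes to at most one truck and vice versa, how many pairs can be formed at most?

For example, pair truck 1-route 6, truck 2-route 9, truck 3-route 7, truck 4-route 3, truck 5-route 1, truck 6-route 8, truck 7-route 2, truck 8-route 4.
All 8 trucks are matched, so no larger matching exists.

8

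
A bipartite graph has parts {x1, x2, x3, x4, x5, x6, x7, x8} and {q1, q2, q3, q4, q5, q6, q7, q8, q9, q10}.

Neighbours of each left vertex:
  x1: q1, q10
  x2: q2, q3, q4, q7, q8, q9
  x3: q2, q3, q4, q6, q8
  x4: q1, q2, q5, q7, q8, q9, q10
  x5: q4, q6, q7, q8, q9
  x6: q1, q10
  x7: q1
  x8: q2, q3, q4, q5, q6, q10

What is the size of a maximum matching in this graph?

7

One maximum matching: x1→q1, x2→q9, x3→q4, x4→q8, x5→q7, x6→q10, x8→q6.
The set {x1, x6, x7} has only 2 neighbours ({q1, q10}), so by Hall's theorem at most 7 of the 8 left vertices can be matched.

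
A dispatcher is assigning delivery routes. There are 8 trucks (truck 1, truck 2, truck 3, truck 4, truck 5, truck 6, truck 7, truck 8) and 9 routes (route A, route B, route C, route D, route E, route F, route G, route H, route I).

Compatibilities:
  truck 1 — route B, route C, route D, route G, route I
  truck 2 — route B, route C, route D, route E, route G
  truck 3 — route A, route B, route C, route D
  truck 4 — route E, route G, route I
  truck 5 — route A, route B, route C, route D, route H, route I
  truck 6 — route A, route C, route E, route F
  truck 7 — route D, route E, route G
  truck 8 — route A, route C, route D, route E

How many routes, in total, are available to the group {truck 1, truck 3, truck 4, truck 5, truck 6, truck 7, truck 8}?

9

The union of neighbours of {truck 1, truck 3, truck 4, truck 5, truck 6, truck 7, truck 8} is {route A, route B, route C, route D, route E, route F, route G, route H, route I}, which has 9 elements.
Since |N(S)| = 9 ≥ |S| = 7, Hall's condition holds for this subset.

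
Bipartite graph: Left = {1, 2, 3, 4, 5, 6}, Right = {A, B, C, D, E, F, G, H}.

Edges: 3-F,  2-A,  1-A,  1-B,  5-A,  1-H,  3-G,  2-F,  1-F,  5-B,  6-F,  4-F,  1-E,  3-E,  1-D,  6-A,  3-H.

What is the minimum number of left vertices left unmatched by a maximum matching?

1

For example, pair 1→E, 2→A, 3→H, 4→F, 5→B.
The set {2, 4, 6} has only 2 neighbours ({A, F}), so by Hall's theorem at most 5 of the 6 left vertices can be matched.
That matches 5 of the 6, leaving 1 unmatched; no matching can do better.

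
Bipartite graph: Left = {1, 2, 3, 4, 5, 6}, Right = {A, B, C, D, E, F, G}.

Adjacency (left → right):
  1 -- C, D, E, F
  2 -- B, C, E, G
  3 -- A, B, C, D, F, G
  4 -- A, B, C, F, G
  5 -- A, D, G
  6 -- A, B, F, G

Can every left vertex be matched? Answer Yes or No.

Yes

For example, pair 1-C, 2-E, 3-G, 4-A, 5-D, 6-B.
All 6 left vertices are covered.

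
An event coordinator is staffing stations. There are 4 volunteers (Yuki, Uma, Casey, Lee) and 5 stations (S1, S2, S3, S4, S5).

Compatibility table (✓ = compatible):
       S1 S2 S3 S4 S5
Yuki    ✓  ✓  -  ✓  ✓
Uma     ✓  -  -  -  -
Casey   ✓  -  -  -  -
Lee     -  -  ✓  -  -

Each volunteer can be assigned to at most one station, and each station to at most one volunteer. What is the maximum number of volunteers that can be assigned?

3

For example, pair Yuki-S2, Uma-S1, Lee-S3.
The set {Uma, Casey} has only 1 neighbour ({S1}), so by Hall's theorem at most 3 of the 4 volunteers can be matched.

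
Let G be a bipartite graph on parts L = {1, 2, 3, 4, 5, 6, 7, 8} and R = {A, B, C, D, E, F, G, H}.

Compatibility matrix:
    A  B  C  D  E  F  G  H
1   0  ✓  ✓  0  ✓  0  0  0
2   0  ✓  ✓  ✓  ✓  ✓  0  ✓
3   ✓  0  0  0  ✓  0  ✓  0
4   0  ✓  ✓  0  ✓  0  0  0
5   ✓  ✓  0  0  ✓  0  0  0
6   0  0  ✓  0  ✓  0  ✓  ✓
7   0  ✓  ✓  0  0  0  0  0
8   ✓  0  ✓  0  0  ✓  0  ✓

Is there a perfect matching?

Yes

For example, pair 1–C, 2–D, 3–G, 4–E, 5–A, 6–H, 7–B, 8–F.
All 8 left vertices are covered.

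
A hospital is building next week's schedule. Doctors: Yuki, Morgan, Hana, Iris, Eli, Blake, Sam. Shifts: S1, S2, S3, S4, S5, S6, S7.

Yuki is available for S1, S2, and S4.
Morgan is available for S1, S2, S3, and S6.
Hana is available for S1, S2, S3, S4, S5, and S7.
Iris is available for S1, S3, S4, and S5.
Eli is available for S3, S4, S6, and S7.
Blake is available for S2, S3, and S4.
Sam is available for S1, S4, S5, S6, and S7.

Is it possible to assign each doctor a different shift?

Yes

One maximum matching: Yuki-S1, Morgan-S3, Hana-S2, Iris-S5, Eli-S6, Blake-S4, Sam-S7.
All 7 doctors are covered.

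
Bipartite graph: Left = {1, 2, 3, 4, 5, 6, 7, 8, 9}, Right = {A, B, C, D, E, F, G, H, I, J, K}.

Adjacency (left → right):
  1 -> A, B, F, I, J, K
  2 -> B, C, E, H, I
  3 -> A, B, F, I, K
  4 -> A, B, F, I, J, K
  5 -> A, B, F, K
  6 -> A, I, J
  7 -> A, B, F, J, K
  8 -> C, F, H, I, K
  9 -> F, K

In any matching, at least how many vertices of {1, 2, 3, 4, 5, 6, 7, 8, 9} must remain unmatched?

For example, pair 1→K, 2→E, 3→B, 4→A, 5→F, 6→I, 7→J, 8→H.
The set {1, 3, 4, 5, 6, 7, 9} has only 6 neighbours ({A, B, F, I, J, K}), so by Hall's theorem at most 8 of the 9 left vertices can be matched.
That matches 8 of the 9, leaving 1 unmatched; no matching can do better.

1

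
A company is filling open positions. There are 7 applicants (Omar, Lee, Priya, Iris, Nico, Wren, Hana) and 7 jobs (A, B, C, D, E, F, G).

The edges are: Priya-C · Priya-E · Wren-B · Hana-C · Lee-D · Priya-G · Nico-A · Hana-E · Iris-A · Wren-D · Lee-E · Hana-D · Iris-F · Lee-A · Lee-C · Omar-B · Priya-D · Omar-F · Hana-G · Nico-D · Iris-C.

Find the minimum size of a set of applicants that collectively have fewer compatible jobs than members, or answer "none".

none

A matching saturating every applicant exists, for instance Omar→B, Lee→C, Priya→G, Iris→F, Nico→A, Wren→D, Hana→E.
By Hall's marriage theorem, this means |N(S)| ≥ |S| for every subset S, so no violating subset exists.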